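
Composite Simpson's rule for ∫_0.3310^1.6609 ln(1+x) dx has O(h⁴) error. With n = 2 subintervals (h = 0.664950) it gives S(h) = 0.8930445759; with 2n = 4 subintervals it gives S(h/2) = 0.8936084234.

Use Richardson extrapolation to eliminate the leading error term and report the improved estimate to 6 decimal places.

Leading term ∝ h^4; use weight 16 = 2^4.
16×0.8936084234 = 14.2977347744; subtract 0.8930445759 → 13.4046901985
Divide by 2^4 − 1 = 15.
So the Richardson estimate is 0.8936460132.
Gap between inputs: 5.638e-04; correction applied: +0.0000375898.

0.893646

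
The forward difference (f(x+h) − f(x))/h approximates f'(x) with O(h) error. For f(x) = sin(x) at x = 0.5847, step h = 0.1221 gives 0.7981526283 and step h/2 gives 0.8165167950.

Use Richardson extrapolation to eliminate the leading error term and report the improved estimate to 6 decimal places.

0.834881

r = 1: numerator weight 2, denominator 1.
Numerator 2×A(h/2) − A(h) = 2×0.8165167950 − 0.7981526283 = 0.8348809617
0.8348809617 ÷ 1 = 0.8348809617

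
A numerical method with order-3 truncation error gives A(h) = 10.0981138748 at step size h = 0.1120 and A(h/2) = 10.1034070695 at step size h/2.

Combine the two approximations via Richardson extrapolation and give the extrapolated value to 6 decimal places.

10.104163

Method order is 3; weight 2^3 = 8.
Weighted: 80.8272565560 − 10.0981138748 = 70.7291426812
R = 70.7291426812/7 = 10.1041632402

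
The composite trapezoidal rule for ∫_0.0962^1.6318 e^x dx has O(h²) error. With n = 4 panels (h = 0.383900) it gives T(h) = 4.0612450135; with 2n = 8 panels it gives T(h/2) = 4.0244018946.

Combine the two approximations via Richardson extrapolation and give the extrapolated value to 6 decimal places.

Method order is 2; weight 2^2 = 4.
Top: 4(4.0244018946) − (4.0612450135) = 12.0363625649
Divide by 2^2 − 1 = 3.
(4*4.0244018946 − 4.0612450135)/(4 − 1) = 4.0121208550

4.012121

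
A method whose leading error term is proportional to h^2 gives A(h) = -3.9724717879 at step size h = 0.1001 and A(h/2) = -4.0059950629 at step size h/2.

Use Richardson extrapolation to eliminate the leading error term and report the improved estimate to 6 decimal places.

-4.017169

r = 2, so 2^r = 4.
4 × (-4.0059950629) = -16.0239802516; (-16.0239802516) − (-3.9724717879) = -12.0515084637
Divide by 2^2 − 1 = 3.
(4 × (-4.0059950629) − (-3.9724717879))/(4 − 1) = -4.0171694879
Correction |R − A(h/2)| = 1.117e-02; gap |A(h/2) − A(h)| = 3.352e-02.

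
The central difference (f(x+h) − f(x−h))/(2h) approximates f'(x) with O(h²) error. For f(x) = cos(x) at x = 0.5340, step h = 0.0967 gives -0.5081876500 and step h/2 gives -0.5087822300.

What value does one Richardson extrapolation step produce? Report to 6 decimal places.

The method has order 2: 2^2 = 4.
Top: 4(-0.5087822300) − (-0.5081876500) = -1.5269412700
Divide by 2^2 − 1 = 3.
So the Richardson estimate is -0.5089804233.

-0.508980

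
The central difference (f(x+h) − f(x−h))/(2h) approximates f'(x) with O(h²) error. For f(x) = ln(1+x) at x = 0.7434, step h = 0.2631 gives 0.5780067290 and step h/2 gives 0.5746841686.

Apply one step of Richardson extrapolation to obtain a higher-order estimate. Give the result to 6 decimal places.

With r = 2 the leading error scales as h^2, so the weight is 2^2 = 4.
Numerator 4·A(h/2) − A(h) = 4·0.5746841686 − 0.5780067290 = 1.7207299454
Denominator 4 − 1 = 3.
(4·0.5746841686 − 0.5780067290)/(4 − 1) = 0.5735766485

0.573577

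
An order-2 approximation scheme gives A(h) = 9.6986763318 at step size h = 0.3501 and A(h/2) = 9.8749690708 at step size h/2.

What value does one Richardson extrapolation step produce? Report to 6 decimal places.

r = 2, so 2^r = 4.
Top: 4(9.8749690708) − (9.6986763318) = 29.8011999514
Denominator 4 − 1 = 3.
29.8011999514 ÷ 3 = 9.9337333171
Correction |R − A(h/2)| = 5.876e-02; gap |A(h/2) − A(h)| = 1.763e-01.

9.933733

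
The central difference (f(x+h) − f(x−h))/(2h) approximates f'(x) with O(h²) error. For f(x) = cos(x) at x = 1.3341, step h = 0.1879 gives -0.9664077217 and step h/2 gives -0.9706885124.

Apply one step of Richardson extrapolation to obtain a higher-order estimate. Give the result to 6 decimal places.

-0.972115

Order 2 gives 2^r = 4 and 2^r − 1 = 3.
Weighted: (-3.8827540496) − (-0.9664077217) = -2.9163463279
(-2.9163463279) ÷ 3 = -0.9721154426
Gap between inputs: 4.281e-03; correction applied: −0.0014269302.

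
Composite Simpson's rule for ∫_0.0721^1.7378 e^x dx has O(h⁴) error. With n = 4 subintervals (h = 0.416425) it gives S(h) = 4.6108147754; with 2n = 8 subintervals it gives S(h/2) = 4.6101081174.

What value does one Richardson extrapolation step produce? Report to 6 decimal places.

4.610061

r = 4, so 2^r = 16.
16·4.6101081174 = 73.7617298784; subtract 4.6108147754 → 69.1509151030
R = 69.1509151030/15 = 4.6100610069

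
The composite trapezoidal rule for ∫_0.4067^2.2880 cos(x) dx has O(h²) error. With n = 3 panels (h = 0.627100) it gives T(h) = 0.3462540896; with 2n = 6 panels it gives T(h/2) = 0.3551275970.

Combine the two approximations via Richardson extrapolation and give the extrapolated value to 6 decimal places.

Leading term ∝ h^2; use weight 4 = 2^2.
4*0.3551275970 = 1.4205103880; 1.4205103880 − 0.3462540896 = 1.0742562984
Divide by 2^2 − 1 = 3.
Result: 0.3580854328
Correction |R − A(h/2)| = 2.958e-03; gap |A(h/2) − A(h)| = 8.874e-03.

0.358085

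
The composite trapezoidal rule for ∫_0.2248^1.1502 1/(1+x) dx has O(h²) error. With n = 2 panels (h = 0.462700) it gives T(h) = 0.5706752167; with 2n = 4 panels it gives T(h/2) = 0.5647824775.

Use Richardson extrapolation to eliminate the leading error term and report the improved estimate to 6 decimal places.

The method has order 2: 2^2 = 4.
Weighted: 2.2591299100 − 0.5706752167 = 1.6884546933
Denominator 4 − 1 = 3.
1.6884546933 ÷ 3 = 0.5628182311

0.562818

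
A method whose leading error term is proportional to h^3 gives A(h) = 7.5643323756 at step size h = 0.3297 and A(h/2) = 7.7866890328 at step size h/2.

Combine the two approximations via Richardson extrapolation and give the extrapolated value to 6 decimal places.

7.818454

Method order is 3; weight 2^3 = 8.
A(h/2) − A(h) = 7.7866890328 − 7.5643323756 = 0.2223566572
Divide by 2^3 − 1 = 7: 0.2223566572/7 = 0.0317652367
R = A(h/2) + (A(h/2) − A(h))/7 = 7.7866890328 + 0.0317652367 = 7.8184542695
Correction |R − A(h/2)| = 3.177e-02; gap |A(h/2) − A(h)| = 2.224e-01.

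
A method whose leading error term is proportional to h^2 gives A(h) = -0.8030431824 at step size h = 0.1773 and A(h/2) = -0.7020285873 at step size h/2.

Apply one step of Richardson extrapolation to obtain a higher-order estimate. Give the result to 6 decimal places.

-0.668357

Error is O(h^2); halving h shrinks it by 2^2 = 4.
4·(-0.7020285873) − (-0.8030431824) = -2.0050711668
(-2.0050711668) ÷ 3 = -0.6683570556
Correction |R − A(h/2)| = 3.367e-02; gap |A(h/2) − A(h)| = 1.010e-01.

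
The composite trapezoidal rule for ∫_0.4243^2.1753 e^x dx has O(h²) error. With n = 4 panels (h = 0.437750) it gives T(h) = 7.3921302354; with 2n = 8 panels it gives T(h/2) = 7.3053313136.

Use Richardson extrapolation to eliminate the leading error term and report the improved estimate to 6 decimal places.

7.276398

With r = 2 the leading error scales as h^2, so the weight is 2^2 = 4.
A(h/2) − A(h) = 7.3053313136 − 7.3921302354 = -0.0867989218
Correction (A(h/2) − A(h))/(4 − 1) = (-0.0867989218)/3 = -0.0289329739
R = A(h/2) + (A(h/2) − A(h))/3 = 7.3053313136 − 0.0289329739 = 7.2763983397
Shift from A(h/2): −0.0289329739.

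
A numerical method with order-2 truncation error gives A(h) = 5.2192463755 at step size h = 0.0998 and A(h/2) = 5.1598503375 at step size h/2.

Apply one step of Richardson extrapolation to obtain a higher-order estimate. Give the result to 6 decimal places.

5.140052

Leading term ∝ h^2; use weight 4 = 2^2.
2^2×A(h/2) = 20.6394013500; minus A(h) gives 15.4201549745.
15.4201549745 ÷ 3 = 5.1400516582
Gap between inputs: 5.940e-02; correction applied: −0.0197986793.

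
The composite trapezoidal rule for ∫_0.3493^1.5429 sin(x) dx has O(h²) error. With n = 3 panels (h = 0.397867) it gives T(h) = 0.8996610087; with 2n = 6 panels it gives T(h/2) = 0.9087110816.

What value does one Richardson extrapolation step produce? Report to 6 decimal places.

The method has order 2: 2^2 = 4.
Difference of the inputs: 0.9087110816 − 0.8996610087 = 0.0090500729
Divide by 2^2 − 1 = 3: 0.0090500729/3 = 0.0030166910
R = 0.9087110816 + 0.0030166910 = 0.9117277726

0.911728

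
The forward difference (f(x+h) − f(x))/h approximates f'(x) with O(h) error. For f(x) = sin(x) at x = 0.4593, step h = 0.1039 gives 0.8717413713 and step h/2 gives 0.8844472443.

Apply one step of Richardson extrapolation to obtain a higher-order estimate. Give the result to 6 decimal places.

0.897153

Order 1 gives 2^r = 2 and 2^r − 1 = 1.
2*0.8844472443 − 0.8717413713 = 0.8971531173
R = 0.8971531173/1 = 0.8971531173
Gap between inputs: 1.271e-02; correction applied: +0.0127058730.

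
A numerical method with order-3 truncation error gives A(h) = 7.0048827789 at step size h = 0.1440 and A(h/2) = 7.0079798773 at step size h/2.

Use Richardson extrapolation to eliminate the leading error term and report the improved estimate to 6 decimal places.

Method order is 3; weight 2^3 = 8.
2^3×A(h/2) = 56.0638390184; minus A(h) gives 49.0589562395.
Denominator 8 − 1 = 7.
49.0589562395 ÷ 7 = 7.0084223199
Shift from A(h/2): +0.0004424426.

7.008422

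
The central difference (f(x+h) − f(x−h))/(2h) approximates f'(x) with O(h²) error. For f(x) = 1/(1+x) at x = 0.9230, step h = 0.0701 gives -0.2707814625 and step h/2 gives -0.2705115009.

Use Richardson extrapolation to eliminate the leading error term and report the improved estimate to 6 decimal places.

-0.270422

With r = 2 the leading error scales as h^2, so the weight is 2^2 = 4.
Weighted: (-1.0820460036) − (-0.2707814625) = -0.8112645411
Denominator 4 − 1 = 3.
(-0.8112645411) ÷ 3 = -0.2704215137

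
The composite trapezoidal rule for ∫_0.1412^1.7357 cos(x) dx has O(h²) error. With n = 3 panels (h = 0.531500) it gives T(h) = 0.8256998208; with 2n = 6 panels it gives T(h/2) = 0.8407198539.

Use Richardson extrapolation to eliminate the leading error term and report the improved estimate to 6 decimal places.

0.845727

Leading term ∝ h^2; use weight 4 = 2^2.
2^2×A(h/2) = 3.3628794156; minus A(h) gives 2.5371795948.
Extrapolated: 2.5371795948 / 3 = 0.8457265316
Correction |R − A(h/2)| = 5.007e-03; gap |A(h/2) − A(h)| = 1.502e-02.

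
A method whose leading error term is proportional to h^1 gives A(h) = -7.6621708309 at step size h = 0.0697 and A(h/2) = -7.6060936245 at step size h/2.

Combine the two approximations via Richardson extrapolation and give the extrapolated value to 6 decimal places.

With r = 1 the leading error scales as h^1, so the weight is 2^1 = 2.
Top: 2(-7.6060936245) − (-7.6621708309) = -7.5500164181
(-7.5500164181) ÷ 1 = -7.5500164181

-7.550016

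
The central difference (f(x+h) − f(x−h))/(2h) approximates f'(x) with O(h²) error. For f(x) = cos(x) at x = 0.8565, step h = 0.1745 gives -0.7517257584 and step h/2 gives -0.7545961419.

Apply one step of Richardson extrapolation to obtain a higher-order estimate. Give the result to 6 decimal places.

-0.755553

r = 2: numerator weight 4, denominator 3.
A(h/2) − A(h) = -0.7545961419 − (-0.7517257584) = -0.0028703835
Correction (A(h/2) − A(h))/(4 − 1) = (-0.0028703835)/3 = -0.0009567945
R = A(h/2) + (A(h/2) − A(h))/3 = -0.7545961419 − 0.0009567945 = -0.7555529364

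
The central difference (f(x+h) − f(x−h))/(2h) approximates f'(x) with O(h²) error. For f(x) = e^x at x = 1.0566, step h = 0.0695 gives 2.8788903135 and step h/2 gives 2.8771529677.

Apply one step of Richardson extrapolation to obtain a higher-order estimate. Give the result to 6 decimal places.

r = 2, so 2^r = 4.
Top: 4(2.8771529677) − (2.8788903135) = 8.6297215573
Denominator 4 − 1 = 3.
(4 × 2.8771529677 − 2.8788903135)/(4 − 1) = 2.8765738524

2.876574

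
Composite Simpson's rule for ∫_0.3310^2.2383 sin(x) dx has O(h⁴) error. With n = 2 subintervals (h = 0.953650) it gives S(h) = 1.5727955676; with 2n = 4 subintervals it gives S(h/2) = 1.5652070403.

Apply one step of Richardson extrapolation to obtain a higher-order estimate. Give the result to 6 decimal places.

r = 4: numerator weight 16, denominator 15.
16 × 1.5652070403 − 1.5727955676 = 23.4705170772
Divide by 2^4 − 1 = 15.
So the Richardson estimate is 1.5647011385.

1.564701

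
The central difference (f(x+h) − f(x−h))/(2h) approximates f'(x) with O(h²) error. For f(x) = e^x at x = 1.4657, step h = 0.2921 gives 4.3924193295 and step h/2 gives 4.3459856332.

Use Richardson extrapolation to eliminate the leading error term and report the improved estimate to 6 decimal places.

With r = 2 the leading error scales as h^2, so the weight is 2^2 = 4.
4·4.3459856332 = 17.3839425328; 17.3839425328 − 4.3924193295 = 12.9915232033
Divide by 2^2 − 1 = 3.
12.9915232033 ÷ 3 = 4.3305077344

4.330508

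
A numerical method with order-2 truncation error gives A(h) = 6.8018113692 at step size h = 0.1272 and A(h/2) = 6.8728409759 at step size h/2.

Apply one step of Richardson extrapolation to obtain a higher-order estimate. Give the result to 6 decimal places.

With r = 2 the leading error scales as h^2, so the weight is 2^2 = 4.
4 × 6.8728409759 − 6.8018113692 = 20.6895525344
Denominator 4 − 1 = 3.
Result: 6.8965175115

6.896518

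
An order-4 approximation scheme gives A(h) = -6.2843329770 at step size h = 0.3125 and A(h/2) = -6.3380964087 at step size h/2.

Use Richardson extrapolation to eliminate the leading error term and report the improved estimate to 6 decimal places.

-6.341681

The method has order 4: 2^4 = 16.
A(h/2) − A(h) = -6.3380964087 − (-6.2843329770) = -0.0537634317
Divide by 2^4 − 1 = 15: (-0.0537634317)/15 = -0.0035842288
R = -6.3380964087 − 0.0035842288 = -6.3416806375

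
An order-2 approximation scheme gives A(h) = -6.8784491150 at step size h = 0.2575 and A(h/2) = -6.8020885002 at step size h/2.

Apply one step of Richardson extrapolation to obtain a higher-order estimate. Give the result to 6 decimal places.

Error is O(h^2); halving h shrinks it by 2^2 = 4.
4 × (-6.8020885002) − (-6.8784491150) = -20.3299048858
Extrapolated: (-20.3299048858) / 3 = -6.7766349619

-6.776635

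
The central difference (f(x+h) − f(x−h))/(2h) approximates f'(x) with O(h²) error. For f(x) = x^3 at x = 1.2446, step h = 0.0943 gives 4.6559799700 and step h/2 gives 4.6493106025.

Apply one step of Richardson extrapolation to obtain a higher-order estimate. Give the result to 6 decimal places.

Leading term ∝ h^2; use weight 4 = 2^2.
4×4.6493106025 = 18.5972424100; 18.5972424100 − 4.6559799700 = 13.9412624400
(4×4.6493106025 − 4.6559799700)/(4 − 1) = 4.6470874800

4.647087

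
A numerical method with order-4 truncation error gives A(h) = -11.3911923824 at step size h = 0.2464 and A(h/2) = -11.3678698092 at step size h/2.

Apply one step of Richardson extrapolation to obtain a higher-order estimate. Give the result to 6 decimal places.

With r = 4 the leading error scales as h^4, so the weight is 2^4 = 16.
Weighted: (-181.8859169472) − (-11.3911923824) = -170.4947245648
Divide by 2^4 − 1 = 15.
Result: -11.3663149710

-11.366315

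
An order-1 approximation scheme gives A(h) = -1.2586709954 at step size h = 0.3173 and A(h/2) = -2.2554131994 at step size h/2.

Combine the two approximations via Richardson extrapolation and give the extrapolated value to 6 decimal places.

-3.252155

r = 1, so 2^r = 2.
Difference of the inputs: -2.2554131994 − (-1.2586709954) = -0.9967422040
Divide by 2^1 − 1 = 1: (-0.9967422040)/1 = -0.9967422040
R = -2.2554131994 − 0.9967422040 = -3.2521554034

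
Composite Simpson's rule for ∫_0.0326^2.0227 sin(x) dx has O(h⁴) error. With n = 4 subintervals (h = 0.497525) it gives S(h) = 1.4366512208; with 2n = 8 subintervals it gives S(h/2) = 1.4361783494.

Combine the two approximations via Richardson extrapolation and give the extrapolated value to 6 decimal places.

Leading term ∝ h^4; use weight 16 = 2^4.
16·1.4361783494 = 22.9788535904; 22.9788535904 − 1.4366512208 = 21.5422023696
Divide by 2^4 − 1 = 15.
21.5422023696 ÷ 15 = 1.4361468246
Correction |R − A(h/2)| = 3.152e-05; gap |A(h/2) − A(h)| = 4.729e-04.

1.436147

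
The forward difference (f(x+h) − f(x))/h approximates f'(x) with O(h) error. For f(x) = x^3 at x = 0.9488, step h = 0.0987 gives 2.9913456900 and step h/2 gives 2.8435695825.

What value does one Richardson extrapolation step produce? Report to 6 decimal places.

2.695793

The method has order 1: 2^1 = 2.
Weighted: 5.6871391650 − 2.9913456900 = 2.6957934750
Divide by 2^1 − 1 = 1.
2.6957934750 ÷ 1 = 2.6957934750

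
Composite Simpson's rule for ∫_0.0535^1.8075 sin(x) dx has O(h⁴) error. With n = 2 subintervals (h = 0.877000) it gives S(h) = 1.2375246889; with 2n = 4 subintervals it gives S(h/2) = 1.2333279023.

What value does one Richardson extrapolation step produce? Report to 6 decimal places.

1.233048

Method order is 4; weight 2^4 = 16.
2^4 × A(h/2) = 19.7332464368; minus A(h) gives 18.4957217479.
Extrapolated: 18.4957217479 / 15 = 1.2330481165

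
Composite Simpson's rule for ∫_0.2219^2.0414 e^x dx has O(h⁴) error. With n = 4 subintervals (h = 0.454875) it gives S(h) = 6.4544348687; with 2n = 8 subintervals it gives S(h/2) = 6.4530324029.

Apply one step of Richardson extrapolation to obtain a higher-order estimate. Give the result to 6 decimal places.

The method has order 4: 2^4 = 16.
2^4 × A(h/2) = 103.2485184464; minus A(h) gives 96.7940835777.
Divide by 2^4 − 1 = 15.
96.7940835777 ÷ 15 = 6.4529389052

6.452939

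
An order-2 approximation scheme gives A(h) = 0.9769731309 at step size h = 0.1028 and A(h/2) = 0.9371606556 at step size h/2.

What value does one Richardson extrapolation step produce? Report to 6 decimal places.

0.923890

r = 2: numerator weight 4, denominator 3.
Top: 4(0.9371606556) − (0.9769731309) = 2.7716694915
Divide by 2^2 − 1 = 3.
2.7716694915 ÷ 3 = 0.9238898305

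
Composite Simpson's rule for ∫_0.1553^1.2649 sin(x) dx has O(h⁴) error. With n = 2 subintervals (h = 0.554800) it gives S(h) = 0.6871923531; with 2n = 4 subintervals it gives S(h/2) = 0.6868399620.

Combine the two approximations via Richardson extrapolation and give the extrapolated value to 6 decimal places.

r = 4, so 2^r = 16.
Numerator 16 × A(h/2) − A(h) = 16 × 0.6868399620 − 0.6871923531 = 10.3022470389
Denominator 16 − 1 = 15.
So the Richardson estimate is 0.6868164693.
Gap between inputs: 3.524e-04; correction applied: −0.0000234927.

0.686816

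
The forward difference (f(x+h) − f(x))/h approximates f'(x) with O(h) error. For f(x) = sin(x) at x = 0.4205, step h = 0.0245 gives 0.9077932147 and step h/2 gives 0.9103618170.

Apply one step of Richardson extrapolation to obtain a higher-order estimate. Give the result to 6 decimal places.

r = 1, so 2^r = 2.
Numerator 2 × A(h/2) − A(h) = 2 × 0.9103618170 − 0.9077932147 = 0.9129304193
(2 × 0.9103618170 − 0.9077932147)/(2 − 1) = 0.9129304193

0.912930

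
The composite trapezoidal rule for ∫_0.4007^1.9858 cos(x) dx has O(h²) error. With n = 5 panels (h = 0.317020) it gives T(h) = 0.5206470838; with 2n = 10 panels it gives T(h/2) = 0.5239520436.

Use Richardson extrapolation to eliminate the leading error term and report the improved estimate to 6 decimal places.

0.525054

Error is O(h^2); halving h shrinks it by 2^2 = 4.
4×0.5239520436 = 2.0958081744; 2.0958081744 − 0.5206470838 = 1.5751610906
R = 1.5751610906/3 = 0.5250536969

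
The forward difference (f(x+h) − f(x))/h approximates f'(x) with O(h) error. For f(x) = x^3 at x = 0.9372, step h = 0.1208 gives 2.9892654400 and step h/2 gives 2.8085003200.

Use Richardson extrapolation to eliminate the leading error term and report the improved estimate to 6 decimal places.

2.627735

r = 1, so 2^r = 2.
Difference of the inputs: 2.8085003200 − 2.9892654400 = -0.1807651200
Correction (A(h/2) − A(h))/(2 − 1) = (-0.1807651200)/1 = -0.1807651200
R = 2.8085003200 − 0.1807651200 = 2.6277352000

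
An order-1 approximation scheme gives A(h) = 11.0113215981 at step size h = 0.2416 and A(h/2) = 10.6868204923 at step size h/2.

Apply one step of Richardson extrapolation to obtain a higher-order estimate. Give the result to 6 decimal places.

10.362319

Leading term ∝ h^1; use weight 2 = 2^1.
A(h/2) − A(h) = 10.6868204923 − 11.0113215981 = -0.3245011058
Correction (A(h/2) − A(h))/(2 − 1) = (-0.3245011058)/1 = -0.3245011058
R = A(h/2) + (A(h/2) − A(h))/1 = 10.6868204923 − 0.3245011058 = 10.3623193865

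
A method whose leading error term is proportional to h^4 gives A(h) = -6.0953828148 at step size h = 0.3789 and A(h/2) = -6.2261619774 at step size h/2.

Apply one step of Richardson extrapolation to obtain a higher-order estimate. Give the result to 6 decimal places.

-6.234881

r = 4: numerator weight 16, denominator 15.
Weighted: (-99.6185916384) − (-6.0953828148) = -93.5232088236
Divide by 2^4 − 1 = 15.
Result: -6.2348805882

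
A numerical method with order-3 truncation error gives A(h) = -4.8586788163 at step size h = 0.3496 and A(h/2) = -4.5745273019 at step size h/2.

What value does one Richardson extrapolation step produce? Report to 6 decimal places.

The method has order 3: 2^3 = 8.
8·(-4.5745273019) = -36.5962184152; (-36.5962184152) − (-4.8586788163) = -31.7375395989
Denominator 8 − 1 = 7.
So the Richardson estimate is -4.5339342284.

-4.533934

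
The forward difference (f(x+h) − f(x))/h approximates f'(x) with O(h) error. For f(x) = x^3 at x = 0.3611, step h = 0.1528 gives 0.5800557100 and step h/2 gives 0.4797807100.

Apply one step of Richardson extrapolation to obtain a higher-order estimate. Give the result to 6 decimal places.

0.379506

r = 1: numerator weight 2, denominator 1.
2×0.4797807100 = 0.9595614200; 0.9595614200 − 0.5800557100 = 0.3795057100
R = 0.3795057100/1 = 0.3795057100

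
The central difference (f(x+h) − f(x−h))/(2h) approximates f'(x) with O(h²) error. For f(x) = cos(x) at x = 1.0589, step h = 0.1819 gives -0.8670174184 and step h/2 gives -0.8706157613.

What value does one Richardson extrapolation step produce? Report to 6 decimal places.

-0.871815

r = 2: numerator weight 4, denominator 3.
Difference of the inputs: -0.8706157613 − (-0.8670174184) = -0.0035983429
Divide by 2^2 − 1 = 3: (-0.0035983429)/3 = -0.0011994476
R = -0.8706157613 − 0.0011994476 = -0.8718152089
Shift from A(h/2): −0.0011994476.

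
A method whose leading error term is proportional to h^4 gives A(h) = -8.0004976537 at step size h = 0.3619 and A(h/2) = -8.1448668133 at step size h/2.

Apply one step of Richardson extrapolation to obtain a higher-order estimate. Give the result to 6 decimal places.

-8.154491

Method order is 4; weight 2^4 = 16.
A(h/2) − A(h) = -8.1448668133 − (-8.0004976537) = -0.1443691596
Divide by 2^4 − 1 = 15: (-0.1443691596)/15 = -0.0096246106
R = A(h/2) + (A(h/2) − A(h))/15 = -8.1448668133 − 0.0096246106 = -8.1544914239
Gap between inputs: 1.444e-01; correction applied: −0.0096246106.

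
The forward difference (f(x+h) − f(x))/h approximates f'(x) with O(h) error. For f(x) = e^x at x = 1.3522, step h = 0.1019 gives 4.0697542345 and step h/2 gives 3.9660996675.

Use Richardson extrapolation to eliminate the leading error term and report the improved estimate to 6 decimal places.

With r = 1 the leading error scales as h^1, so the weight is 2^1 = 2.
2^1×A(h/2) = 7.9321993350; minus A(h) gives 3.8624451005.
3.8624451005 ÷ 1 = 3.8624451005
Shift from A(h/2): −0.1036545670.

3.862445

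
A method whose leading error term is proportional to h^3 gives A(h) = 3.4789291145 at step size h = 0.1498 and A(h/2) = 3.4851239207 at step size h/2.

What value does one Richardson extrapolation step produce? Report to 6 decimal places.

3.486009

Error is O(h^3); halving h shrinks it by 2^3 = 8.
8·3.4851239207 − 3.4789291145 = 24.4020622511
R = 24.4020622511/7 = 3.4860088930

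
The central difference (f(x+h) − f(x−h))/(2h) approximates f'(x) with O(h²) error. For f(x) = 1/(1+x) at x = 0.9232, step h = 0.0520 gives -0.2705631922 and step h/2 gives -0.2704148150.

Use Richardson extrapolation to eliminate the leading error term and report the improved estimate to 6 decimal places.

Error is O(h^2); halving h shrinks it by 2^2 = 4.
Numerator 4×A(h/2) − A(h) = 4×(-0.2704148150) − (-0.2705631922) = -0.8110960678
Divide by 2^2 − 1 = 3.
R = (-0.8110960678)/3 = -0.2703653559

-0.270365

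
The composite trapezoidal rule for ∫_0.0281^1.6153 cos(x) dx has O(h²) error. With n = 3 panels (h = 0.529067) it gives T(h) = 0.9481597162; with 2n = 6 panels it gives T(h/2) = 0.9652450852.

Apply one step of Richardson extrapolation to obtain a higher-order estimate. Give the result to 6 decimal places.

0.970940

Method order is 2; weight 2^2 = 4.
Weighted: 3.8609803408 − 0.9481597162 = 2.9128206246
Divide by 2^2 − 1 = 3.
Result: 0.9709402082
Correction |R − A(h/2)| = 5.695e-03; gap |A(h/2) − A(h)| = 1.709e-02.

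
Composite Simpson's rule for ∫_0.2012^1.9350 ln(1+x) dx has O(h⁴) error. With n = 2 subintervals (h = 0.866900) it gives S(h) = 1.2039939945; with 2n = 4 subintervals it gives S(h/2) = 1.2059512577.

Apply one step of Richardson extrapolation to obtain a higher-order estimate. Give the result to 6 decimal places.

1.206082

Order 4 gives 2^r = 16 and 2^r − 1 = 15.
Numerator 16 × A(h/2) − A(h) = 16 × 1.2059512577 − 1.2039939945 = 18.0912261287
Extrapolated: 18.0912261287 / 15 = 1.2060817419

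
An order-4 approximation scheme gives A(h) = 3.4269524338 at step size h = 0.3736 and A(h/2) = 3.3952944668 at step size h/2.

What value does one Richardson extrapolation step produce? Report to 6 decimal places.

3.393184

Error is O(h^4); halving h shrinks it by 2^4 = 16.
Numerator 16 × A(h/2) − A(h) = 16 × 3.3952944668 − 3.4269524338 = 50.8977590350
(16 × 3.3952944668 − 3.4269524338)/(16 − 1) = 3.3931839357
Gap between inputs: 3.166e-02; correction applied: −0.0021105311.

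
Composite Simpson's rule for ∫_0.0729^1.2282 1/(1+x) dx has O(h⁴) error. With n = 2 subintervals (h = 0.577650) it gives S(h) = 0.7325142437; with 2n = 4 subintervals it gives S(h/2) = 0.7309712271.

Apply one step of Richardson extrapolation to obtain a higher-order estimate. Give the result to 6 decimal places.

Leading term ∝ h^4; use weight 16 = 2^4.
16×0.7309712271 = 11.6955396336; 11.6955396336 − 0.7325142437 = 10.9630253899
Denominator 16 − 1 = 15.
10.9630253899 ÷ 15 = 0.7308683593

0.730868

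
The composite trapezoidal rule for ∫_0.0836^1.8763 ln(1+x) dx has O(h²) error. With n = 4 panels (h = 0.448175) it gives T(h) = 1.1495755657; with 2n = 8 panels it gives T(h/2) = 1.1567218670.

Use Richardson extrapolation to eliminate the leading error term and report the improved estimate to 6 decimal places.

Method order is 2; weight 2^2 = 4.
Top: 4(1.1567218670) − (1.1495755657) = 3.4773119023
Denominator 4 − 1 = 3.
Extrapolated: 3.4773119023 / 3 = 1.1591039674
Correction |R − A(h/2)| = 2.382e-03; gap |A(h/2) − A(h)| = 7.146e-03.

1.159104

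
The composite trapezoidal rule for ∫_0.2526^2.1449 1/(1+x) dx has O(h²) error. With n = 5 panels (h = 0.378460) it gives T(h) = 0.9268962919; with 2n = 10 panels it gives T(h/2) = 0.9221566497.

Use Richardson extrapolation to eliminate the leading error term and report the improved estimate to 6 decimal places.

0.920577

The method has order 2: 2^2 = 4.
Difference of the inputs: 0.9221566497 − 0.9268962919 = -0.0047396422
Divide by 2^2 − 1 = 3: (-0.0047396422)/3 = -0.0015798807
R = A(h/2) + (A(h/2) − A(h))/3 = 0.9221566497 − 0.0015798807 = 0.9205767690
Correction |R − A(h/2)| = 1.580e-03; gap |A(h/2) − A(h)| = 4.740e-03.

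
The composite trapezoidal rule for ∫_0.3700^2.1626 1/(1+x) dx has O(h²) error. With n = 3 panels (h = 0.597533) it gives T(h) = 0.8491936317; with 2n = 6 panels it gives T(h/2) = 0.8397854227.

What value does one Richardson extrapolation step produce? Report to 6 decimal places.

0.836649

r = 2, so 2^r = 4.
4*0.8397854227 − 0.8491936317 = 2.5099480591
R = 2.5099480591/3 = 0.8366493530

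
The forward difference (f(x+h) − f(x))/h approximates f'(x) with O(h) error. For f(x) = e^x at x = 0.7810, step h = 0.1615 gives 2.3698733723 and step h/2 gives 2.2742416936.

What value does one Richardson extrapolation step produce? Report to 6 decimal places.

2.178610

Method order is 1; weight 2^1 = 2.
2×2.2742416936 − 2.3698733723 = 2.1786100149
2.1786100149 ÷ 1 = 2.1786100149
Correction |R − A(h/2)| = 9.563e-02; gap |A(h/2) − A(h)| = 9.563e-02.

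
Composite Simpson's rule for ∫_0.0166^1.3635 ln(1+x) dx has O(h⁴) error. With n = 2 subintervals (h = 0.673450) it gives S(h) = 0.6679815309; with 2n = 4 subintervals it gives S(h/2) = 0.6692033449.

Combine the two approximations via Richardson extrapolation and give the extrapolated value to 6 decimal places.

0.669285

The method has order 4: 2^4 = 16.
Numerator 16·A(h/2) − A(h) = 16·0.6692033449 − 0.6679815309 = 10.0392719875
Denominator 16 − 1 = 15.
10.0392719875 ÷ 15 = 0.6692847992
Gap between inputs: 1.222e-03; correction applied: +0.0000814543.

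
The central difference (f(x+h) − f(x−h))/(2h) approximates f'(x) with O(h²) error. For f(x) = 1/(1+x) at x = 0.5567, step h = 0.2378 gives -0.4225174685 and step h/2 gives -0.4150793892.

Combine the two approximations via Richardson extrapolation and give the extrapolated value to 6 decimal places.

-0.412600

Error is O(h^2); halving h shrinks it by 2^2 = 4.
4·(-0.4150793892) = -1.6603175568; (-1.6603175568) − (-0.4225174685) = -1.2378000883
Denominator 4 − 1 = 3.
Result: -0.4126000294
Shift from A(h/2): +0.0024793598.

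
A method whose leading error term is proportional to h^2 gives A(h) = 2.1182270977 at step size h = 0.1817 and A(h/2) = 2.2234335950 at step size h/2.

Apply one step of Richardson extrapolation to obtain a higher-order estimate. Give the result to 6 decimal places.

2.258502

Error is O(h^2); halving h shrinks it by 2^2 = 4.
2^2 × A(h/2) = 8.8937343800; minus A(h) gives 6.7755072823.
Divide by 2^2 − 1 = 3.
Extrapolated: 6.7755072823 / 3 = 2.2585024274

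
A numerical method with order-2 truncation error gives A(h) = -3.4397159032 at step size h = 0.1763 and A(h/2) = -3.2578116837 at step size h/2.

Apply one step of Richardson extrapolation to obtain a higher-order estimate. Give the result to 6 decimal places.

Error is O(h^2); halving h shrinks it by 2^2 = 4.
Top: 4(-3.2578116837) − (-3.4397159032) = -9.5915308316
(4·(-3.2578116837) − (-3.4397159032))/(4 − 1) = -3.1971769439
Correction |R − A(h/2)| = 6.063e-02; gap |A(h/2) − A(h)| = 1.819e-01.

-3.197177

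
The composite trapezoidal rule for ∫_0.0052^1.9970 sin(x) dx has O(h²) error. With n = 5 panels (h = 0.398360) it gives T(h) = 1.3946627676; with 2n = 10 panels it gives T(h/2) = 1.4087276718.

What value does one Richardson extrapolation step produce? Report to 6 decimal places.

Method order is 2; weight 2^2 = 4.
4×1.4087276718 = 5.6349106872; subtract 1.3946627676 → 4.2402479196
Denominator 4 − 1 = 3.
4.2402479196 ÷ 3 = 1.4134159732

1.413416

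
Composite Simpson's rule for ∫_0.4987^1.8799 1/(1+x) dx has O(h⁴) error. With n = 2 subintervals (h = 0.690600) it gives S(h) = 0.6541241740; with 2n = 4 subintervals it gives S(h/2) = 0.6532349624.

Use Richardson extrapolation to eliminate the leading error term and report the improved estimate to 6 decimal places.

0.653176

Method order is 4; weight 2^4 = 16.
16·0.6532349624 = 10.4517593984; subtract 0.6541241740 → 9.7976352244
Denominator 16 − 1 = 15.
Result: 0.6531756816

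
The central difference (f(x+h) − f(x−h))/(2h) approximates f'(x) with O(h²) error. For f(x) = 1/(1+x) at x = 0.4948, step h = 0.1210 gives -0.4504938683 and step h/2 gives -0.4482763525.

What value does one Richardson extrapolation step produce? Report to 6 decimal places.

The method has order 2: 2^2 = 4.
2^2 × A(h/2) = -1.7931054100; minus A(h) gives -1.3426115417.
R = (-1.3426115417)/3 = -0.4475371806
Shift from A(h/2): +0.0007391719.

-0.447537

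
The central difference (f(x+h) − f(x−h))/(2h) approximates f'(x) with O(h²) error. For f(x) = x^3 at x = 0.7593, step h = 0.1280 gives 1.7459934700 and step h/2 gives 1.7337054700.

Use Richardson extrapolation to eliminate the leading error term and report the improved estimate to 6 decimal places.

1.729609

Method order is 2; weight 2^2 = 4.
Difference of the inputs: 1.7337054700 − 1.7459934700 = -0.0122880000
Correction (A(h/2) − A(h))/(4 − 1) = (-0.0122880000)/3 = -0.0040960000
R = A(h/2) + (A(h/2) − A(h))/3 = 1.7337054700 − 0.0040960000 = 1.7296094700
Shift from A(h/2): −0.0040960000.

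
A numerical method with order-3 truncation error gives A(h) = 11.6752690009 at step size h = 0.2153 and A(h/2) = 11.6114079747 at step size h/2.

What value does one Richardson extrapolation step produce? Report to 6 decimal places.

With r = 3 the leading error scales as h^3, so the weight is 2^3 = 8.
8 × 11.6114079747 = 92.8912637976; subtract 11.6752690009 → 81.2159947967
81.2159947967 ÷ 7 = 11.6022849710

11.602285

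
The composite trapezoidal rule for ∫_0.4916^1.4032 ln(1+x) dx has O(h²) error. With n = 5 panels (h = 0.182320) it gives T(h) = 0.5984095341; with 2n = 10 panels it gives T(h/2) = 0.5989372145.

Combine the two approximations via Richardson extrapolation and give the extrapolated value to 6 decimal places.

0.599113

Leading term ∝ h^2; use weight 4 = 2^2.
Top: 4(0.5989372145) − (0.5984095341) = 1.7973393239
R = 1.7973393239/3 = 0.5991131080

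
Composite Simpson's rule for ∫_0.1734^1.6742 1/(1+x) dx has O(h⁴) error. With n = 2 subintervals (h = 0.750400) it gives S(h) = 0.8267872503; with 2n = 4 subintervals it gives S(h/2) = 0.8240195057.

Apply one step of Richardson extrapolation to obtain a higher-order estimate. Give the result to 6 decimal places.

Order 4 gives 2^r = 16 and 2^r − 1 = 15.
Difference of the inputs: 0.8240195057 − 0.8267872503 = -0.0027677446
Correction (A(h/2) − A(h))/(16 − 1) = (-0.0027677446)/15 = -0.0001845163
R = A(h/2) + (A(h/2) − A(h))/15 = 0.8240195057 − 0.0001845163 = 0.8238349894
Gap between inputs: 2.768e-03; correction applied: −0.0001845163.

0.823835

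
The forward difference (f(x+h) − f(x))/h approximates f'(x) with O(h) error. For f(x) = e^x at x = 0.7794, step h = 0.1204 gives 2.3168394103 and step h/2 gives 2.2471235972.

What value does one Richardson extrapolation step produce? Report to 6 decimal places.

2.177408

With r = 1 the leading error scales as h^1, so the weight is 2^1 = 2.
Difference of the inputs: 2.2471235972 − 2.3168394103 = -0.0697158131
Divide by 2^1 − 1 = 1: (-0.0697158131)/1 = -0.0697158131
R = 2.2471235972 − 0.0697158131 = 2.1774077841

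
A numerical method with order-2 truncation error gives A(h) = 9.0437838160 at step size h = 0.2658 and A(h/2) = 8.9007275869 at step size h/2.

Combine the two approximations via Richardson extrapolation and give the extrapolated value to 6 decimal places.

Error is O(h^2); halving h shrinks it by 2^2 = 4.
4 × 8.9007275869 = 35.6029103476; subtract 9.0437838160 → 26.5591265316
Denominator 4 − 1 = 3.
Result: 8.8530421772
Gap between inputs: 1.431e-01; correction applied: −0.0476854097.

8.853042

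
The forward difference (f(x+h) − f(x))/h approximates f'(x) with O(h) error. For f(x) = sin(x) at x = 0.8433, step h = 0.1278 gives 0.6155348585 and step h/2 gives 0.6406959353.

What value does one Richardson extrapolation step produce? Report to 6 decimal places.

0.665857

Leading term ∝ h^1; use weight 2 = 2^1.
2×0.6406959353 = 1.2813918706; subtract 0.6155348585 → 0.6658570121
0.6658570121 ÷ 1 = 0.6658570121
Correction |R − A(h/2)| = 2.516e-02; gap |A(h/2) − A(h)| = 2.516e-02.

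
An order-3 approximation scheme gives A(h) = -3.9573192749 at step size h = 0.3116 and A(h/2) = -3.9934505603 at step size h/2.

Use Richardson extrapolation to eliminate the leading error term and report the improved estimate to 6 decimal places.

Error is O(h^3); halving h shrinks it by 2^3 = 8.
8·(-3.9934505603) = -31.9476044824; (-31.9476044824) − (-3.9573192749) = -27.9902852075
(8·(-3.9934505603) − (-3.9573192749))/(8 − 1) = -3.9986121725
Correction |R − A(h/2)| = 5.162e-03; gap |A(h/2) − A(h)| = 3.613e-02.

-3.998612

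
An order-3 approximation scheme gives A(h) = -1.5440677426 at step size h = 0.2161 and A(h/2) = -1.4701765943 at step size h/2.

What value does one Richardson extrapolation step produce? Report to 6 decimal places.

Leading term ∝ h^3; use weight 8 = 2^3.
A(h/2) − A(h) = -1.4701765943 − (-1.5440677426) = 0.0738911483
Correction (A(h/2) − A(h))/(8 − 1) = 0.0738911483/7 = 0.0105558783
R = A(h/2) + (A(h/2) − A(h))/7 = -1.4701765943 + 0.0105558783 = -1.4596207160
Correction |R − A(h/2)| = 1.056e-02; gap |A(h/2) − A(h)| = 7.389e-02.

-1.459621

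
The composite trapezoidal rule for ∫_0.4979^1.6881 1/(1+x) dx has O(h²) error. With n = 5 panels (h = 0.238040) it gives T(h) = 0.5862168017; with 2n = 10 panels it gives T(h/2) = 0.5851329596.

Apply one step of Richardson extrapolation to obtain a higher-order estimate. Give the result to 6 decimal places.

Leading term ∝ h^2; use weight 4 = 2^2.
Weighted: 2.3405318384 − 0.5862168017 = 1.7543150367
Extrapolated: 1.7543150367 / 3 = 0.5847716789
Gap between inputs: 1.084e-03; correction applied: −0.0003612807.

0.584772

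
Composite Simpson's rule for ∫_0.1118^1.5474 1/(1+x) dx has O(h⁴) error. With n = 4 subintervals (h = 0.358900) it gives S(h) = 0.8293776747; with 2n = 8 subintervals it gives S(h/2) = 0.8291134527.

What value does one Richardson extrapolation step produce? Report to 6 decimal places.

r = 4: numerator weight 16, denominator 15.
16*0.8291134527 − 0.8293776747 = 12.4364375685
R = 12.4364375685/15 = 0.8290958379

0.829096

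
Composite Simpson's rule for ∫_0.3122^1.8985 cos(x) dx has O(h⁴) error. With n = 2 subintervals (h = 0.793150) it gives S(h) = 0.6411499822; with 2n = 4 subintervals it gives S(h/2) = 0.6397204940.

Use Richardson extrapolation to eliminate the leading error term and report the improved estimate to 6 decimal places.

The method has order 4: 2^4 = 16.
16·0.6397204940 = 10.2355279040; 10.2355279040 − 0.6411499822 = 9.5943779218
(16·0.6397204940 − 0.6411499822)/(16 − 1) = 0.6396251948
Shift from A(h/2): −0.0000952992.

0.639625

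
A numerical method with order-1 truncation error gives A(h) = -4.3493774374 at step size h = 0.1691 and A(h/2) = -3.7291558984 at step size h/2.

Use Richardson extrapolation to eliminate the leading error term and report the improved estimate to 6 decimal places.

-3.108934

Error is O(h^1); halving h shrinks it by 2^1 = 2.
Weighted: (-7.4583117968) − (-4.3493774374) = -3.1089343594
(-3.1089343594) ÷ 1 = -3.1089343594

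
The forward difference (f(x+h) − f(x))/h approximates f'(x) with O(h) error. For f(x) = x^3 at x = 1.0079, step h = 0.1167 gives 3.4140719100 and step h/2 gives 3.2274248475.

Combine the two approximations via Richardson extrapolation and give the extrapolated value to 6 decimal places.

r = 1: numerator weight 2, denominator 1.
Weighted: 6.4548496950 − 3.4140719100 = 3.0407777850
Denominator 2 − 1 = 1.
Extrapolated: 3.0407777850 / 1 = 3.0407777850

3.040778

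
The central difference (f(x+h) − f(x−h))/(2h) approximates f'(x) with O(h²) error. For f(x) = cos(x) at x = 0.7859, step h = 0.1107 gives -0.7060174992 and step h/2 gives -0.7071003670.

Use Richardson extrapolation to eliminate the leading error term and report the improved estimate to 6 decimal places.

Method order is 2; weight 2^2 = 4.
Numerator 4×A(h/2) − A(h) = 4×(-0.7071003670) − (-0.7060174992) = -2.1223839688
(-2.1223839688) ÷ 3 = -0.7074613229
Shift from A(h/2): −0.0003609559.

-0.707461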